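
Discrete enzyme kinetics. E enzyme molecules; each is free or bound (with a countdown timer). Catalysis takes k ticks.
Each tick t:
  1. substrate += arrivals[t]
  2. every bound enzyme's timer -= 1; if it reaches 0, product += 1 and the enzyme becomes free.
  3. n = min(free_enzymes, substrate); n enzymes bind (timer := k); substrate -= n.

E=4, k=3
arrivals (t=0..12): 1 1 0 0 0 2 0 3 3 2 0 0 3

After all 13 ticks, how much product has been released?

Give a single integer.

t=0: arr=1 -> substrate=0 bound=1 product=0
t=1: arr=1 -> substrate=0 bound=2 product=0
t=2: arr=0 -> substrate=0 bound=2 product=0
t=3: arr=0 -> substrate=0 bound=1 product=1
t=4: arr=0 -> substrate=0 bound=0 product=2
t=5: arr=2 -> substrate=0 bound=2 product=2
t=6: arr=0 -> substrate=0 bound=2 product=2
t=7: arr=3 -> substrate=1 bound=4 product=2
t=8: arr=3 -> substrate=2 bound=4 product=4
t=9: arr=2 -> substrate=4 bound=4 product=4
t=10: arr=0 -> substrate=2 bound=4 product=6
t=11: arr=0 -> substrate=0 bound=4 product=8
t=12: arr=3 -> substrate=3 bound=4 product=8

Answer: 8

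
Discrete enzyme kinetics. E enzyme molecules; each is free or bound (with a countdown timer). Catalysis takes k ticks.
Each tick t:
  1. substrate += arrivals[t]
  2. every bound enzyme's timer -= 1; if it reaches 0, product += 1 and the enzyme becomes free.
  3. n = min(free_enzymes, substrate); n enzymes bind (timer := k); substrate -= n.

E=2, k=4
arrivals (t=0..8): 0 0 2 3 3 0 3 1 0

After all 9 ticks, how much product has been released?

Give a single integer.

Answer: 2

Derivation:
t=0: arr=0 -> substrate=0 bound=0 product=0
t=1: arr=0 -> substrate=0 bound=0 product=0
t=2: arr=2 -> substrate=0 bound=2 product=0
t=3: arr=3 -> substrate=3 bound=2 product=0
t=4: arr=3 -> substrate=6 bound=2 product=0
t=5: arr=0 -> substrate=6 bound=2 product=0
t=6: arr=3 -> substrate=7 bound=2 product=2
t=7: arr=1 -> substrate=8 bound=2 product=2
t=8: arr=0 -> substrate=8 bound=2 product=2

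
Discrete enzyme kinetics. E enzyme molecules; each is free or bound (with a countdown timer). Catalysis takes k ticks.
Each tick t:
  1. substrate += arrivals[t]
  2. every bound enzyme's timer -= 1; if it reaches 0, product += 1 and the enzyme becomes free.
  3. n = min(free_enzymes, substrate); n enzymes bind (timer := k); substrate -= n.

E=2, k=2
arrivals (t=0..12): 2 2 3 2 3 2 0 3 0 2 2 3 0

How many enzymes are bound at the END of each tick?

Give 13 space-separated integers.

Answer: 2 2 2 2 2 2 2 2 2 2 2 2 2

Derivation:
t=0: arr=2 -> substrate=0 bound=2 product=0
t=1: arr=2 -> substrate=2 bound=2 product=0
t=2: arr=3 -> substrate=3 bound=2 product=2
t=3: arr=2 -> substrate=5 bound=2 product=2
t=4: arr=3 -> substrate=6 bound=2 product=4
t=5: arr=2 -> substrate=8 bound=2 product=4
t=6: arr=0 -> substrate=6 bound=2 product=6
t=7: arr=3 -> substrate=9 bound=2 product=6
t=8: arr=0 -> substrate=7 bound=2 product=8
t=9: arr=2 -> substrate=9 bound=2 product=8
t=10: arr=2 -> substrate=9 bound=2 product=10
t=11: arr=3 -> substrate=12 bound=2 product=10
t=12: arr=0 -> substrate=10 bound=2 product=12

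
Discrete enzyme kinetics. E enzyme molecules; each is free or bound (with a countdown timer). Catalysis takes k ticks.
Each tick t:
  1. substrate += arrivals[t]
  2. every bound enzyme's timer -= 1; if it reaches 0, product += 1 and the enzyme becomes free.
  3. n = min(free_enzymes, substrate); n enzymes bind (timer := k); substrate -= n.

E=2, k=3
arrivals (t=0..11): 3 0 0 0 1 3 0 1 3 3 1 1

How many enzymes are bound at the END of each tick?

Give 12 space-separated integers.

t=0: arr=3 -> substrate=1 bound=2 product=0
t=1: arr=0 -> substrate=1 bound=2 product=0
t=2: arr=0 -> substrate=1 bound=2 product=0
t=3: arr=0 -> substrate=0 bound=1 product=2
t=4: arr=1 -> substrate=0 bound=2 product=2
t=5: arr=3 -> substrate=3 bound=2 product=2
t=6: arr=0 -> substrate=2 bound=2 product=3
t=7: arr=1 -> substrate=2 bound=2 product=4
t=8: arr=3 -> substrate=5 bound=2 product=4
t=9: arr=3 -> substrate=7 bound=2 product=5
t=10: arr=1 -> substrate=7 bound=2 product=6
t=11: arr=1 -> substrate=8 bound=2 product=6

Answer: 2 2 2 1 2 2 2 2 2 2 2 2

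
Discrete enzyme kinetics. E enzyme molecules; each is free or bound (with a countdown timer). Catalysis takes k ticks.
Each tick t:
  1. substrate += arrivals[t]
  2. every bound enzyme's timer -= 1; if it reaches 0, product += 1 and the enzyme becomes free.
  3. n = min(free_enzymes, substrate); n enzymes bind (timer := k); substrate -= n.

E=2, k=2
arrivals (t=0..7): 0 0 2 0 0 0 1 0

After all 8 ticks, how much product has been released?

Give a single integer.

Answer: 2

Derivation:
t=0: arr=0 -> substrate=0 bound=0 product=0
t=1: arr=0 -> substrate=0 bound=0 product=0
t=2: arr=2 -> substrate=0 bound=2 product=0
t=3: arr=0 -> substrate=0 bound=2 product=0
t=4: arr=0 -> substrate=0 bound=0 product=2
t=5: arr=0 -> substrate=0 bound=0 product=2
t=6: arr=1 -> substrate=0 bound=1 product=2
t=7: arr=0 -> substrate=0 bound=1 product=2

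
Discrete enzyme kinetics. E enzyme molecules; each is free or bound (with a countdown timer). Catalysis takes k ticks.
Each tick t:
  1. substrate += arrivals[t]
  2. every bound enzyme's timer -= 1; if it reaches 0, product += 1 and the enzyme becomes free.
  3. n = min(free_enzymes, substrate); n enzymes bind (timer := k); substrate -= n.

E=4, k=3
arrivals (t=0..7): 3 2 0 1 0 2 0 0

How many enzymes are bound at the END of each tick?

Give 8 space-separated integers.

Answer: 3 4 4 3 2 4 2 2

Derivation:
t=0: arr=3 -> substrate=0 bound=3 product=0
t=1: arr=2 -> substrate=1 bound=4 product=0
t=2: arr=0 -> substrate=1 bound=4 product=0
t=3: arr=1 -> substrate=0 bound=3 product=3
t=4: arr=0 -> substrate=0 bound=2 product=4
t=5: arr=2 -> substrate=0 bound=4 product=4
t=6: arr=0 -> substrate=0 bound=2 product=6
t=7: arr=0 -> substrate=0 bound=2 product=6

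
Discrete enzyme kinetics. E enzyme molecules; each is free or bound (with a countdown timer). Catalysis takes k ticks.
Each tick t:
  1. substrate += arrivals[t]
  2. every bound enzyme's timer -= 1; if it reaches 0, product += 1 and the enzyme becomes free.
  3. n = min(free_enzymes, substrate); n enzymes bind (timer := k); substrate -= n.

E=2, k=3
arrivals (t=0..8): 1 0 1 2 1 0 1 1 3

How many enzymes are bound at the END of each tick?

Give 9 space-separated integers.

t=0: arr=1 -> substrate=0 bound=1 product=0
t=1: arr=0 -> substrate=0 bound=1 product=0
t=2: arr=1 -> substrate=0 bound=2 product=0
t=3: arr=2 -> substrate=1 bound=2 product=1
t=4: arr=1 -> substrate=2 bound=2 product=1
t=5: arr=0 -> substrate=1 bound=2 product=2
t=6: arr=1 -> substrate=1 bound=2 product=3
t=7: arr=1 -> substrate=2 bound=2 product=3
t=8: arr=3 -> substrate=4 bound=2 product=4

Answer: 1 1 2 2 2 2 2 2 2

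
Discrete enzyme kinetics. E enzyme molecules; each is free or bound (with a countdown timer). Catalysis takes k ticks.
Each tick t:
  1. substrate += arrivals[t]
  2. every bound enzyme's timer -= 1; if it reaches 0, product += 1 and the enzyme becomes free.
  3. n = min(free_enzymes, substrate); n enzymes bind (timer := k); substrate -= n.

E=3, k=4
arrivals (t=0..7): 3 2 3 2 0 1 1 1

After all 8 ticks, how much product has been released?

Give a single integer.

t=0: arr=3 -> substrate=0 bound=3 product=0
t=1: arr=2 -> substrate=2 bound=3 product=0
t=2: arr=3 -> substrate=5 bound=3 product=0
t=3: arr=2 -> substrate=7 bound=3 product=0
t=4: arr=0 -> substrate=4 bound=3 product=3
t=5: arr=1 -> substrate=5 bound=3 product=3
t=6: arr=1 -> substrate=6 bound=3 product=3
t=7: arr=1 -> substrate=7 bound=3 product=3

Answer: 3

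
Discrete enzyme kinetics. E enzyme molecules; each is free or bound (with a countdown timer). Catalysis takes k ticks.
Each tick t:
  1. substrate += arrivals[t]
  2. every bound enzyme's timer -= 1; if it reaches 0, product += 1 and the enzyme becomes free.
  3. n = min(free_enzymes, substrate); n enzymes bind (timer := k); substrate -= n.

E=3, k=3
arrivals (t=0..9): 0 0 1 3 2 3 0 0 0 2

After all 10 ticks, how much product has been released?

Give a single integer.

Answer: 6

Derivation:
t=0: arr=0 -> substrate=0 bound=0 product=0
t=1: arr=0 -> substrate=0 bound=0 product=0
t=2: arr=1 -> substrate=0 bound=1 product=0
t=3: arr=3 -> substrate=1 bound=3 product=0
t=4: arr=2 -> substrate=3 bound=3 product=0
t=5: arr=3 -> substrate=5 bound=3 product=1
t=6: arr=0 -> substrate=3 bound=3 product=3
t=7: arr=0 -> substrate=3 bound=3 product=3
t=8: arr=0 -> substrate=2 bound=3 product=4
t=9: arr=2 -> substrate=2 bound=3 product=6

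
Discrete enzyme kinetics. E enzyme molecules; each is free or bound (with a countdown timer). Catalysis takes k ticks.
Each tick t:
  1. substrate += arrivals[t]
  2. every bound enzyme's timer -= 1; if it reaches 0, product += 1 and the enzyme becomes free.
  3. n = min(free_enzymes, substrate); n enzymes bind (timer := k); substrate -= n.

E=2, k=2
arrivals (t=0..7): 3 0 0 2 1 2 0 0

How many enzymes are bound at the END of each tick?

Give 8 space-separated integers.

t=0: arr=3 -> substrate=1 bound=2 product=0
t=1: arr=0 -> substrate=1 bound=2 product=0
t=2: arr=0 -> substrate=0 bound=1 product=2
t=3: arr=2 -> substrate=1 bound=2 product=2
t=4: arr=1 -> substrate=1 bound=2 product=3
t=5: arr=2 -> substrate=2 bound=2 product=4
t=6: arr=0 -> substrate=1 bound=2 product=5
t=7: arr=0 -> substrate=0 bound=2 product=6

Answer: 2 2 1 2 2 2 2 2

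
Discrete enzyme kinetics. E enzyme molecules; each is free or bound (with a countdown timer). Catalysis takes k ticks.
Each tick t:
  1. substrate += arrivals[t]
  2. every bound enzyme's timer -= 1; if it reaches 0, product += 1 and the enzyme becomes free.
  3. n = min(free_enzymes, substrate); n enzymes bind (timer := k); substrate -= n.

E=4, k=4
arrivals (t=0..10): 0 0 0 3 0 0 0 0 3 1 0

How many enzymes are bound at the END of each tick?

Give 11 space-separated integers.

t=0: arr=0 -> substrate=0 bound=0 product=0
t=1: arr=0 -> substrate=0 bound=0 product=0
t=2: arr=0 -> substrate=0 bound=0 product=0
t=3: arr=3 -> substrate=0 bound=3 product=0
t=4: arr=0 -> substrate=0 bound=3 product=0
t=5: arr=0 -> substrate=0 bound=3 product=0
t=6: arr=0 -> substrate=0 bound=3 product=0
t=7: arr=0 -> substrate=0 bound=0 product=3
t=8: arr=3 -> substrate=0 bound=3 product=3
t=9: arr=1 -> substrate=0 bound=4 product=3
t=10: arr=0 -> substrate=0 bound=4 product=3

Answer: 0 0 0 3 3 3 3 0 3 4 4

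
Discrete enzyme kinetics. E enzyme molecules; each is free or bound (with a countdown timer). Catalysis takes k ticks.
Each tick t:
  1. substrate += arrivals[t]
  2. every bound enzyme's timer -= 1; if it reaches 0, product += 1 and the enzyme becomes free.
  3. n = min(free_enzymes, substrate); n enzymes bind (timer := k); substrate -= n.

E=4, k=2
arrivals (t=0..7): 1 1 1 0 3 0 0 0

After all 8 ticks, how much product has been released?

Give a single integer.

t=0: arr=1 -> substrate=0 bound=1 product=0
t=1: arr=1 -> substrate=0 bound=2 product=0
t=2: arr=1 -> substrate=0 bound=2 product=1
t=3: arr=0 -> substrate=0 bound=1 product=2
t=4: arr=3 -> substrate=0 bound=3 product=3
t=5: arr=0 -> substrate=0 bound=3 product=3
t=6: arr=0 -> substrate=0 bound=0 product=6
t=7: arr=0 -> substrate=0 bound=0 product=6

Answer: 6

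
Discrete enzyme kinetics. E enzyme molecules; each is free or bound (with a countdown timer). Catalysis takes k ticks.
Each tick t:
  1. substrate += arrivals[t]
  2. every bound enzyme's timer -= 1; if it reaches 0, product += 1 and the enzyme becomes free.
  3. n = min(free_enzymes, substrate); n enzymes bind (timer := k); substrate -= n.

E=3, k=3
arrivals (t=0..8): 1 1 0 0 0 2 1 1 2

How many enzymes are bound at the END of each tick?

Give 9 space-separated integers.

Answer: 1 2 2 1 0 2 3 3 3

Derivation:
t=0: arr=1 -> substrate=0 bound=1 product=0
t=1: arr=1 -> substrate=0 bound=2 product=0
t=2: arr=0 -> substrate=0 bound=2 product=0
t=3: arr=0 -> substrate=0 bound=1 product=1
t=4: arr=0 -> substrate=0 bound=0 product=2
t=5: arr=2 -> substrate=0 bound=2 product=2
t=6: arr=1 -> substrate=0 bound=3 product=2
t=7: arr=1 -> substrate=1 bound=3 product=2
t=8: arr=2 -> substrate=1 bound=3 product=4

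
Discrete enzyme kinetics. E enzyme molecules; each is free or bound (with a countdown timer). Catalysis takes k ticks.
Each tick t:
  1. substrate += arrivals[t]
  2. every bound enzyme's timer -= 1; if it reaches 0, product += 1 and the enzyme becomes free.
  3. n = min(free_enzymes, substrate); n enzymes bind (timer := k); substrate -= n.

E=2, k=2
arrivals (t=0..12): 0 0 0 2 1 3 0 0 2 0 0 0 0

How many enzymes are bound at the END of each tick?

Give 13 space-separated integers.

t=0: arr=0 -> substrate=0 bound=0 product=0
t=1: arr=0 -> substrate=0 bound=0 product=0
t=2: arr=0 -> substrate=0 bound=0 product=0
t=3: arr=2 -> substrate=0 bound=2 product=0
t=4: arr=1 -> substrate=1 bound=2 product=0
t=5: arr=3 -> substrate=2 bound=2 product=2
t=6: arr=0 -> substrate=2 bound=2 product=2
t=7: arr=0 -> substrate=0 bound=2 product=4
t=8: arr=2 -> substrate=2 bound=2 product=4
t=9: arr=0 -> substrate=0 bound=2 product=6
t=10: arr=0 -> substrate=0 bound=2 product=6
t=11: arr=0 -> substrate=0 bound=0 product=8
t=12: arr=0 -> substrate=0 bound=0 product=8

Answer: 0 0 0 2 2 2 2 2 2 2 2 0 0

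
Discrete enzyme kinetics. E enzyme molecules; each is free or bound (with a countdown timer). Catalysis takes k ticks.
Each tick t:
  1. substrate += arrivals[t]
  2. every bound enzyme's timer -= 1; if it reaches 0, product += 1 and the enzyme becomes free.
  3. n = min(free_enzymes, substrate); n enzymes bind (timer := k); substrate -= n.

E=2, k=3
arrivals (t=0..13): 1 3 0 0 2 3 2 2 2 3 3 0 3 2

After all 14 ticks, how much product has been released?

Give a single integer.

Answer: 8

Derivation:
t=0: arr=1 -> substrate=0 bound=1 product=0
t=1: arr=3 -> substrate=2 bound=2 product=0
t=2: arr=0 -> substrate=2 bound=2 product=0
t=3: arr=0 -> substrate=1 bound=2 product=1
t=4: arr=2 -> substrate=2 bound=2 product=2
t=5: arr=3 -> substrate=5 bound=2 product=2
t=6: arr=2 -> substrate=6 bound=2 product=3
t=7: arr=2 -> substrate=7 bound=2 product=4
t=8: arr=2 -> substrate=9 bound=2 product=4
t=9: arr=3 -> substrate=11 bound=2 product=5
t=10: arr=3 -> substrate=13 bound=2 product=6
t=11: arr=0 -> substrate=13 bound=2 product=6
t=12: arr=3 -> substrate=15 bound=2 product=7
t=13: arr=2 -> substrate=16 bound=2 product=8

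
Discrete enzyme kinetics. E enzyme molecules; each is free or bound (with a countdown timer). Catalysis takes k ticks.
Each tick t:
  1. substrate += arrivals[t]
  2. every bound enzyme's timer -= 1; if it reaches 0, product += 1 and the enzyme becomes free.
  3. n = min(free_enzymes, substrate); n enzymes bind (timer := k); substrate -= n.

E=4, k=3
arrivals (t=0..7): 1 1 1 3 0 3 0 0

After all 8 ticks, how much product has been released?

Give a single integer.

Answer: 6

Derivation:
t=0: arr=1 -> substrate=0 bound=1 product=0
t=1: arr=1 -> substrate=0 bound=2 product=0
t=2: arr=1 -> substrate=0 bound=3 product=0
t=3: arr=3 -> substrate=1 bound=4 product=1
t=4: arr=0 -> substrate=0 bound=4 product=2
t=5: arr=3 -> substrate=2 bound=4 product=3
t=6: arr=0 -> substrate=0 bound=4 product=5
t=7: arr=0 -> substrate=0 bound=3 product=6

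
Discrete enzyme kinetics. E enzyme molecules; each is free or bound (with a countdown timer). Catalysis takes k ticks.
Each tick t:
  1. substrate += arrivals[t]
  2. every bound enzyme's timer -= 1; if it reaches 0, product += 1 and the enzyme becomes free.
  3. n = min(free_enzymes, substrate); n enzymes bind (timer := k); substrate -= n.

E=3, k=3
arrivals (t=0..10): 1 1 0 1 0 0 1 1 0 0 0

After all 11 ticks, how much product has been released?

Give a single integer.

t=0: arr=1 -> substrate=0 bound=1 product=0
t=1: arr=1 -> substrate=0 bound=2 product=0
t=2: arr=0 -> substrate=0 bound=2 product=0
t=3: arr=1 -> substrate=0 bound=2 product=1
t=4: arr=0 -> substrate=0 bound=1 product=2
t=5: arr=0 -> substrate=0 bound=1 product=2
t=6: arr=1 -> substrate=0 bound=1 product=3
t=7: arr=1 -> substrate=0 bound=2 product=3
t=8: arr=0 -> substrate=0 bound=2 product=3
t=9: arr=0 -> substrate=0 bound=1 product=4
t=10: arr=0 -> substrate=0 bound=0 product=5

Answer: 5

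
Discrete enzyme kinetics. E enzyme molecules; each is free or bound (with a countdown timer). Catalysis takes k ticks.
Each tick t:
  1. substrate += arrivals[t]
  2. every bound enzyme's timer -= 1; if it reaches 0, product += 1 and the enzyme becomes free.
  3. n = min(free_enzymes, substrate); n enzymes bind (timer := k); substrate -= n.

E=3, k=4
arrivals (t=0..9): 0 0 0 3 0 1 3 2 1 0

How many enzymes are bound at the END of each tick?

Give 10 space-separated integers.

t=0: arr=0 -> substrate=0 bound=0 product=0
t=1: arr=0 -> substrate=0 bound=0 product=0
t=2: arr=0 -> substrate=0 bound=0 product=0
t=3: arr=3 -> substrate=0 bound=3 product=0
t=4: arr=0 -> substrate=0 bound=3 product=0
t=5: arr=1 -> substrate=1 bound=3 product=0
t=6: arr=3 -> substrate=4 bound=3 product=0
t=7: arr=2 -> substrate=3 bound=3 product=3
t=8: arr=1 -> substrate=4 bound=3 product=3
t=9: arr=0 -> substrate=4 bound=3 product=3

Answer: 0 0 0 3 3 3 3 3 3 3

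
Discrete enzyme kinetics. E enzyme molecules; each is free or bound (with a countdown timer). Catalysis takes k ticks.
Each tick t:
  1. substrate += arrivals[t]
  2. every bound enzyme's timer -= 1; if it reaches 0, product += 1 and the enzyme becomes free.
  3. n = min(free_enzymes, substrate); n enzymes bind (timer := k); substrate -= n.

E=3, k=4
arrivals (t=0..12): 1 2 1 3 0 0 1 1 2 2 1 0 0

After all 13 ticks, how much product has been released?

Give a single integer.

Answer: 7

Derivation:
t=0: arr=1 -> substrate=0 bound=1 product=0
t=1: arr=2 -> substrate=0 bound=3 product=0
t=2: arr=1 -> substrate=1 bound=3 product=0
t=3: arr=3 -> substrate=4 bound=3 product=0
t=4: arr=0 -> substrate=3 bound=3 product=1
t=5: arr=0 -> substrate=1 bound=3 product=3
t=6: arr=1 -> substrate=2 bound=3 product=3
t=7: arr=1 -> substrate=3 bound=3 product=3
t=8: arr=2 -> substrate=4 bound=3 product=4
t=9: arr=2 -> substrate=4 bound=3 product=6
t=10: arr=1 -> substrate=5 bound=3 product=6
t=11: arr=0 -> substrate=5 bound=3 product=6
t=12: arr=0 -> substrate=4 bound=3 product=7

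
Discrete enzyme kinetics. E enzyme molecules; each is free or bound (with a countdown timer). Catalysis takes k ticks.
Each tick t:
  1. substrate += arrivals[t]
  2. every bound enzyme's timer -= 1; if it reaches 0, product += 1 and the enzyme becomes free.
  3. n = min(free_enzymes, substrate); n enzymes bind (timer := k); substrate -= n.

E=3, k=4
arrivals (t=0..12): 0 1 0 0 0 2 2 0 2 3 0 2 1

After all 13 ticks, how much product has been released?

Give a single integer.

Answer: 4

Derivation:
t=0: arr=0 -> substrate=0 bound=0 product=0
t=1: arr=1 -> substrate=0 bound=1 product=0
t=2: arr=0 -> substrate=0 bound=1 product=0
t=3: arr=0 -> substrate=0 bound=1 product=0
t=4: arr=0 -> substrate=0 bound=1 product=0
t=5: arr=2 -> substrate=0 bound=2 product=1
t=6: arr=2 -> substrate=1 bound=3 product=1
t=7: arr=0 -> substrate=1 bound=3 product=1
t=8: arr=2 -> substrate=3 bound=3 product=1
t=9: arr=3 -> substrate=4 bound=3 product=3
t=10: arr=0 -> substrate=3 bound=3 product=4
t=11: arr=2 -> substrate=5 bound=3 product=4
t=12: arr=1 -> substrate=6 bound=3 product=4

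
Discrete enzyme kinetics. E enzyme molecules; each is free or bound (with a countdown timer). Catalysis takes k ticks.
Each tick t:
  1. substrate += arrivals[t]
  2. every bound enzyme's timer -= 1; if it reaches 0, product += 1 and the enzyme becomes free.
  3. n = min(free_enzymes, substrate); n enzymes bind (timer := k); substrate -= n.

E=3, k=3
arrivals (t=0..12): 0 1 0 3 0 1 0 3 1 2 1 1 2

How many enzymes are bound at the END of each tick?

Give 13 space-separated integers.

Answer: 0 1 1 3 3 3 2 3 3 3 3 3 3

Derivation:
t=0: arr=0 -> substrate=0 bound=0 product=0
t=1: arr=1 -> substrate=0 bound=1 product=0
t=2: arr=0 -> substrate=0 bound=1 product=0
t=3: arr=3 -> substrate=1 bound=3 product=0
t=4: arr=0 -> substrate=0 bound=3 product=1
t=5: arr=1 -> substrate=1 bound=3 product=1
t=6: arr=0 -> substrate=0 bound=2 product=3
t=7: arr=3 -> substrate=1 bound=3 product=4
t=8: arr=1 -> substrate=2 bound=3 product=4
t=9: arr=2 -> substrate=3 bound=3 product=5
t=10: arr=1 -> substrate=2 bound=3 product=7
t=11: arr=1 -> substrate=3 bound=3 product=7
t=12: arr=2 -> substrate=4 bound=3 product=8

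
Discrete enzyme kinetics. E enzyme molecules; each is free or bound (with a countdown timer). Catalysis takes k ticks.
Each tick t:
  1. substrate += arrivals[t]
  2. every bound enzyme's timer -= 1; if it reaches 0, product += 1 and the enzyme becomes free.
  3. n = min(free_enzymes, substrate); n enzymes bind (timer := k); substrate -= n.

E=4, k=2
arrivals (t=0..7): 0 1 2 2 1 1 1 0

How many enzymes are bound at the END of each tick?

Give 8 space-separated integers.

t=0: arr=0 -> substrate=0 bound=0 product=0
t=1: arr=1 -> substrate=0 bound=1 product=0
t=2: arr=2 -> substrate=0 bound=3 product=0
t=3: arr=2 -> substrate=0 bound=4 product=1
t=4: arr=1 -> substrate=0 bound=3 product=3
t=5: arr=1 -> substrate=0 bound=2 product=5
t=6: arr=1 -> substrate=0 bound=2 product=6
t=7: arr=0 -> substrate=0 bound=1 product=7

Answer: 0 1 3 4 3 2 2 1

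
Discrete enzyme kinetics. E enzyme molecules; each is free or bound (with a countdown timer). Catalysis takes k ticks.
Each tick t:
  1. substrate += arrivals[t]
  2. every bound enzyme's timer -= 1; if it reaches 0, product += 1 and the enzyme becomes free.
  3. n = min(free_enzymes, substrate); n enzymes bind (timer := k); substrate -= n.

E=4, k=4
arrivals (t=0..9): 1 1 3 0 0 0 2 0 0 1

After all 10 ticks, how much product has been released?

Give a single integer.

t=0: arr=1 -> substrate=0 bound=1 product=0
t=1: arr=1 -> substrate=0 bound=2 product=0
t=2: arr=3 -> substrate=1 bound=4 product=0
t=3: arr=0 -> substrate=1 bound=4 product=0
t=4: arr=0 -> substrate=0 bound=4 product=1
t=5: arr=0 -> substrate=0 bound=3 product=2
t=6: arr=2 -> substrate=0 bound=3 product=4
t=7: arr=0 -> substrate=0 bound=3 product=4
t=8: arr=0 -> substrate=0 bound=2 product=5
t=9: arr=1 -> substrate=0 bound=3 product=5

Answer: 5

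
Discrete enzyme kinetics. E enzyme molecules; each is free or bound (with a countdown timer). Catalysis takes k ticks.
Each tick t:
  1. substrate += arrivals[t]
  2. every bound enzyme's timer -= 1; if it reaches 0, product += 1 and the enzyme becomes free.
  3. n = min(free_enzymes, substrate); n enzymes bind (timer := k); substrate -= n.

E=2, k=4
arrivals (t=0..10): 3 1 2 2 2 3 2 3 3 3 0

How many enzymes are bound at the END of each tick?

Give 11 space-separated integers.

t=0: arr=3 -> substrate=1 bound=2 product=0
t=1: arr=1 -> substrate=2 bound=2 product=0
t=2: arr=2 -> substrate=4 bound=2 product=0
t=3: arr=2 -> substrate=6 bound=2 product=0
t=4: arr=2 -> substrate=6 bound=2 product=2
t=5: arr=3 -> substrate=9 bound=2 product=2
t=6: arr=2 -> substrate=11 bound=2 product=2
t=7: arr=3 -> substrate=14 bound=2 product=2
t=8: arr=3 -> substrate=15 bound=2 product=4
t=9: arr=3 -> substrate=18 bound=2 product=4
t=10: arr=0 -> substrate=18 bound=2 product=4

Answer: 2 2 2 2 2 2 2 2 2 2 2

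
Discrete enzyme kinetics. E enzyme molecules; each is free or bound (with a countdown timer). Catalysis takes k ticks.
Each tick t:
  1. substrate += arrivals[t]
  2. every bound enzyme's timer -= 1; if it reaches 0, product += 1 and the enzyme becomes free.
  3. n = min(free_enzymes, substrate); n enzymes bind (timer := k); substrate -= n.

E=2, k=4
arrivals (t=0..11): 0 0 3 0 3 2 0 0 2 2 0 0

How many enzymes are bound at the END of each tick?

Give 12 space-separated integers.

t=0: arr=0 -> substrate=0 bound=0 product=0
t=1: arr=0 -> substrate=0 bound=0 product=0
t=2: arr=3 -> substrate=1 bound=2 product=0
t=3: arr=0 -> substrate=1 bound=2 product=0
t=4: arr=3 -> substrate=4 bound=2 product=0
t=5: arr=2 -> substrate=6 bound=2 product=0
t=6: arr=0 -> substrate=4 bound=2 product=2
t=7: arr=0 -> substrate=4 bound=2 product=2
t=8: arr=2 -> substrate=6 bound=2 product=2
t=9: arr=2 -> substrate=8 bound=2 product=2
t=10: arr=0 -> substrate=6 bound=2 product=4
t=11: arr=0 -> substrate=6 bound=2 product=4

Answer: 0 0 2 2 2 2 2 2 2 2 2 2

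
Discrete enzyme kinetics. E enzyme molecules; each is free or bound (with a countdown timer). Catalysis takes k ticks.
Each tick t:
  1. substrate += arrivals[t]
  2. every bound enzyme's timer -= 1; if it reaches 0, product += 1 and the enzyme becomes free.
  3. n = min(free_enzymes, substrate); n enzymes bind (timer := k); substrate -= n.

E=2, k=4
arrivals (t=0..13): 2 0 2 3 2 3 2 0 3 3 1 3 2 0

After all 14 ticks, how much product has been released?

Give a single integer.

t=0: arr=2 -> substrate=0 bound=2 product=0
t=1: arr=0 -> substrate=0 bound=2 product=0
t=2: arr=2 -> substrate=2 bound=2 product=0
t=3: arr=3 -> substrate=5 bound=2 product=0
t=4: arr=2 -> substrate=5 bound=2 product=2
t=5: arr=3 -> substrate=8 bound=2 product=2
t=6: arr=2 -> substrate=10 bound=2 product=2
t=7: arr=0 -> substrate=10 bound=2 product=2
t=8: arr=3 -> substrate=11 bound=2 product=4
t=9: arr=3 -> substrate=14 bound=2 product=4
t=10: arr=1 -> substrate=15 bound=2 product=4
t=11: arr=3 -> substrate=18 bound=2 product=4
t=12: arr=2 -> substrate=18 bound=2 product=6
t=13: arr=0 -> substrate=18 bound=2 product=6

Answer: 6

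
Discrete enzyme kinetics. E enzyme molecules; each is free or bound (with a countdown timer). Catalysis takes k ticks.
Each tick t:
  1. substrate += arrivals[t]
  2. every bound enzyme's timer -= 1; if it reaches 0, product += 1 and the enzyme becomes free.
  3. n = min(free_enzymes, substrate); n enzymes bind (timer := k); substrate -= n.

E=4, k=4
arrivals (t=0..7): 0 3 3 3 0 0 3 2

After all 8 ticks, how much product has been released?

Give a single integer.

t=0: arr=0 -> substrate=0 bound=0 product=0
t=1: arr=3 -> substrate=0 bound=3 product=0
t=2: arr=3 -> substrate=2 bound=4 product=0
t=3: arr=3 -> substrate=5 bound=4 product=0
t=4: arr=0 -> substrate=5 bound=4 product=0
t=5: arr=0 -> substrate=2 bound=4 product=3
t=6: arr=3 -> substrate=4 bound=4 product=4
t=7: arr=2 -> substrate=6 bound=4 product=4

Answer: 4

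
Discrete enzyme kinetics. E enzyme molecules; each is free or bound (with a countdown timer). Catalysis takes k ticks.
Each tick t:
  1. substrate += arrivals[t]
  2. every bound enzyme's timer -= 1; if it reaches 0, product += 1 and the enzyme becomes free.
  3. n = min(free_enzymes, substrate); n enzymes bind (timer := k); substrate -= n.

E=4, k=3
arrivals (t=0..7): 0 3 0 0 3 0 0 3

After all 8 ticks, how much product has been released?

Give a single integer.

Answer: 6

Derivation:
t=0: arr=0 -> substrate=0 bound=0 product=0
t=1: arr=3 -> substrate=0 bound=3 product=0
t=2: arr=0 -> substrate=0 bound=3 product=0
t=3: arr=0 -> substrate=0 bound=3 product=0
t=4: arr=3 -> substrate=0 bound=3 product=3
t=5: arr=0 -> substrate=0 bound=3 product=3
t=6: arr=0 -> substrate=0 bound=3 product=3
t=7: arr=3 -> substrate=0 bound=3 product=6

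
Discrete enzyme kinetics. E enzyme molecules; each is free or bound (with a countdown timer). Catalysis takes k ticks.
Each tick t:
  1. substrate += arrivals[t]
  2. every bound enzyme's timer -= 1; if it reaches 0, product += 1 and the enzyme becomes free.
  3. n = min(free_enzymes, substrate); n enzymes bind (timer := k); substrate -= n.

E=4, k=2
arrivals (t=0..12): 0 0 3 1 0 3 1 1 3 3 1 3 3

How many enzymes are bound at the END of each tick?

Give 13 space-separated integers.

t=0: arr=0 -> substrate=0 bound=0 product=0
t=1: arr=0 -> substrate=0 bound=0 product=0
t=2: arr=3 -> substrate=0 bound=3 product=0
t=3: arr=1 -> substrate=0 bound=4 product=0
t=4: arr=0 -> substrate=0 bound=1 product=3
t=5: arr=3 -> substrate=0 bound=3 product=4
t=6: arr=1 -> substrate=0 bound=4 product=4
t=7: arr=1 -> substrate=0 bound=2 product=7
t=8: arr=3 -> substrate=0 bound=4 product=8
t=9: arr=3 -> substrate=2 bound=4 product=9
t=10: arr=1 -> substrate=0 bound=4 product=12
t=11: arr=3 -> substrate=2 bound=4 product=13
t=12: arr=3 -> substrate=2 bound=4 product=16

Answer: 0 0 3 4 1 3 4 2 4 4 4 4 4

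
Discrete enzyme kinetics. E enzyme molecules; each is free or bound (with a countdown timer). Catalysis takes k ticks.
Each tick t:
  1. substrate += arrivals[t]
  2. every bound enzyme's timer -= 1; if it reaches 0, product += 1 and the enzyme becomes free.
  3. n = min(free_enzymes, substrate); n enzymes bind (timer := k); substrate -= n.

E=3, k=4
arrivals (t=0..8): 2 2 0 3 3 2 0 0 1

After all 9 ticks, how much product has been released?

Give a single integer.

t=0: arr=2 -> substrate=0 bound=2 product=0
t=1: arr=2 -> substrate=1 bound=3 product=0
t=2: arr=0 -> substrate=1 bound=3 product=0
t=3: arr=3 -> substrate=4 bound=3 product=0
t=4: arr=3 -> substrate=5 bound=3 product=2
t=5: arr=2 -> substrate=6 bound=3 product=3
t=6: arr=0 -> substrate=6 bound=3 product=3
t=7: arr=0 -> substrate=6 bound=3 product=3
t=8: arr=1 -> substrate=5 bound=3 product=5

Answer: 5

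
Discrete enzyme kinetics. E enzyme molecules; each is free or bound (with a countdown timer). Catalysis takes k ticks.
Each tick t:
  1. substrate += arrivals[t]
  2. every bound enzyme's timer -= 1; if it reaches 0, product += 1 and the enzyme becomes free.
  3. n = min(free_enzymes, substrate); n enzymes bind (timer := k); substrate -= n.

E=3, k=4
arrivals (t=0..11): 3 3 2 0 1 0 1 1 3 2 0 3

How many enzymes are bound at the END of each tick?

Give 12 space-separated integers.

t=0: arr=3 -> substrate=0 bound=3 product=0
t=1: arr=3 -> substrate=3 bound=3 product=0
t=2: arr=2 -> substrate=5 bound=3 product=0
t=3: arr=0 -> substrate=5 bound=3 product=0
t=4: arr=1 -> substrate=3 bound=3 product=3
t=5: arr=0 -> substrate=3 bound=3 product=3
t=6: arr=1 -> substrate=4 bound=3 product=3
t=7: arr=1 -> substrate=5 bound=3 product=3
t=8: arr=3 -> substrate=5 bound=3 product=6
t=9: arr=2 -> substrate=7 bound=3 product=6
t=10: arr=0 -> substrate=7 bound=3 product=6
t=11: arr=3 -> substrate=10 bound=3 product=6

Answer: 3 3 3 3 3 3 3 3 3 3 3 3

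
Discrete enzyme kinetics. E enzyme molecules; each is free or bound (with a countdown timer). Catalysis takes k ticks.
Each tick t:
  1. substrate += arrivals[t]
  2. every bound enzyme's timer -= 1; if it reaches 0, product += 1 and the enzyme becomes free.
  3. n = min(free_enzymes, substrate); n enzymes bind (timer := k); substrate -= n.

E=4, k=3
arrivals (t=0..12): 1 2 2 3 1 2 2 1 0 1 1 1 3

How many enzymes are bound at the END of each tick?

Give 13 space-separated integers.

t=0: arr=1 -> substrate=0 bound=1 product=0
t=1: arr=2 -> substrate=0 bound=3 product=0
t=2: arr=2 -> substrate=1 bound=4 product=0
t=3: arr=3 -> substrate=3 bound=4 product=1
t=4: arr=1 -> substrate=2 bound=4 product=3
t=5: arr=2 -> substrate=3 bound=4 product=4
t=6: arr=2 -> substrate=4 bound=4 product=5
t=7: arr=1 -> substrate=3 bound=4 product=7
t=8: arr=0 -> substrate=2 bound=4 product=8
t=9: arr=1 -> substrate=2 bound=4 product=9
t=10: arr=1 -> substrate=1 bound=4 product=11
t=11: arr=1 -> substrate=1 bound=4 product=12
t=12: arr=3 -> substrate=3 bound=4 product=13

Answer: 1 3 4 4 4 4 4 4 4 4 4 4 4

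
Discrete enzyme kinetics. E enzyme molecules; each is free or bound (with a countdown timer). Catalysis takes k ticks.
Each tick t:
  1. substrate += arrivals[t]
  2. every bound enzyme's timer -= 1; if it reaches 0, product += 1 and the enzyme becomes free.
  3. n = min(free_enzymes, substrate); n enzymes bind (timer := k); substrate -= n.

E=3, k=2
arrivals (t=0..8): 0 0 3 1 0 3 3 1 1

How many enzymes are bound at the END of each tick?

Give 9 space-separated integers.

t=0: arr=0 -> substrate=0 bound=0 product=0
t=1: arr=0 -> substrate=0 bound=0 product=0
t=2: arr=3 -> substrate=0 bound=3 product=0
t=3: arr=1 -> substrate=1 bound=3 product=0
t=4: arr=0 -> substrate=0 bound=1 product=3
t=5: arr=3 -> substrate=1 bound=3 product=3
t=6: arr=3 -> substrate=3 bound=3 product=4
t=7: arr=1 -> substrate=2 bound=3 product=6
t=8: arr=1 -> substrate=2 bound=3 product=7

Answer: 0 0 3 3 1 3 3 3 3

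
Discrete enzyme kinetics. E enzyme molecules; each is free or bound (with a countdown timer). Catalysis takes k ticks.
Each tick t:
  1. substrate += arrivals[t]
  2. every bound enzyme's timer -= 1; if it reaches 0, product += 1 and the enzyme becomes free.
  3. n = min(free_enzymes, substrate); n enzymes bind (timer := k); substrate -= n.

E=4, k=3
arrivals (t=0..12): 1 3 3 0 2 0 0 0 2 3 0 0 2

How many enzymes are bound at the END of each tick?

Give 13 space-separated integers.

Answer: 1 4 4 4 4 4 4 1 3 4 4 3 3

Derivation:
t=0: arr=1 -> substrate=0 bound=1 product=0
t=1: arr=3 -> substrate=0 bound=4 product=0
t=2: arr=3 -> substrate=3 bound=4 product=0
t=3: arr=0 -> substrate=2 bound=4 product=1
t=4: arr=2 -> substrate=1 bound=4 product=4
t=5: arr=0 -> substrate=1 bound=4 product=4
t=6: arr=0 -> substrate=0 bound=4 product=5
t=7: arr=0 -> substrate=0 bound=1 product=8
t=8: arr=2 -> substrate=0 bound=3 product=8
t=9: arr=3 -> substrate=1 bound=4 product=9
t=10: arr=0 -> substrate=1 bound=4 product=9
t=11: arr=0 -> substrate=0 bound=3 product=11
t=12: arr=2 -> substrate=0 bound=3 product=13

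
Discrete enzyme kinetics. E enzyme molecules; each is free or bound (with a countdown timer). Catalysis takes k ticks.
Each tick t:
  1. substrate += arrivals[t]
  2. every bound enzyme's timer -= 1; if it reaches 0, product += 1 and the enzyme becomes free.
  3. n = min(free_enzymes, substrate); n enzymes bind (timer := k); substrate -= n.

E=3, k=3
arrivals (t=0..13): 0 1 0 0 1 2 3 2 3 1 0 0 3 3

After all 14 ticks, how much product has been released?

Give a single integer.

Answer: 8

Derivation:
t=0: arr=0 -> substrate=0 bound=0 product=0
t=1: arr=1 -> substrate=0 bound=1 product=0
t=2: arr=0 -> substrate=0 bound=1 product=0
t=3: arr=0 -> substrate=0 bound=1 product=0
t=4: arr=1 -> substrate=0 bound=1 product=1
t=5: arr=2 -> substrate=0 bound=3 product=1
t=6: arr=3 -> substrate=3 bound=3 product=1
t=7: arr=2 -> substrate=4 bound=3 product=2
t=8: arr=3 -> substrate=5 bound=3 product=4
t=9: arr=1 -> substrate=6 bound=3 product=4
t=10: arr=0 -> substrate=5 bound=3 product=5
t=11: arr=0 -> substrate=3 bound=3 product=7
t=12: arr=3 -> substrate=6 bound=3 product=7
t=13: arr=3 -> substrate=8 bound=3 product=8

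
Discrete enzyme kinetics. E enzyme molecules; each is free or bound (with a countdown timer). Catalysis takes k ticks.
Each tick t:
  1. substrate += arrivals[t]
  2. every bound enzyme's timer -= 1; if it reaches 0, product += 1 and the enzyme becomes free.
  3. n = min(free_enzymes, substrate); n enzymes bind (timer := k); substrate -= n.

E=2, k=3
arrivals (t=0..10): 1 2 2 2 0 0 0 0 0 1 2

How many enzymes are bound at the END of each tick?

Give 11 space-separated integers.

Answer: 1 2 2 2 2 2 2 2 2 2 2

Derivation:
t=0: arr=1 -> substrate=0 bound=1 product=0
t=1: arr=2 -> substrate=1 bound=2 product=0
t=2: arr=2 -> substrate=3 bound=2 product=0
t=3: arr=2 -> substrate=4 bound=2 product=1
t=4: arr=0 -> substrate=3 bound=2 product=2
t=5: arr=0 -> substrate=3 bound=2 product=2
t=6: arr=0 -> substrate=2 bound=2 product=3
t=7: arr=0 -> substrate=1 bound=2 product=4
t=8: arr=0 -> substrate=1 bound=2 product=4
t=9: arr=1 -> substrate=1 bound=2 product=5
t=10: arr=2 -> substrate=2 bound=2 product=6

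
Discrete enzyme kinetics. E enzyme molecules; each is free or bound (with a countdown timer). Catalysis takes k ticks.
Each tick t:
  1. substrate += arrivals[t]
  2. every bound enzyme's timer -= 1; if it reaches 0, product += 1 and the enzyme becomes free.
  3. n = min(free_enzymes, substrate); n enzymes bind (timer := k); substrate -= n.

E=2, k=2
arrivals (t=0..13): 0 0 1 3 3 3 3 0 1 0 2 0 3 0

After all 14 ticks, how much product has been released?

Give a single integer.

Answer: 10

Derivation:
t=0: arr=0 -> substrate=0 bound=0 product=0
t=1: arr=0 -> substrate=0 bound=0 product=0
t=2: arr=1 -> substrate=0 bound=1 product=0
t=3: arr=3 -> substrate=2 bound=2 product=0
t=4: arr=3 -> substrate=4 bound=2 product=1
t=5: arr=3 -> substrate=6 bound=2 product=2
t=6: arr=3 -> substrate=8 bound=2 product=3
t=7: arr=0 -> substrate=7 bound=2 product=4
t=8: arr=1 -> substrate=7 bound=2 product=5
t=9: arr=0 -> substrate=6 bound=2 product=6
t=10: arr=2 -> substrate=7 bound=2 product=7
t=11: arr=0 -> substrate=6 bound=2 product=8
t=12: arr=3 -> substrate=8 bound=2 product=9
t=13: arr=0 -> substrate=7 bound=2 product=10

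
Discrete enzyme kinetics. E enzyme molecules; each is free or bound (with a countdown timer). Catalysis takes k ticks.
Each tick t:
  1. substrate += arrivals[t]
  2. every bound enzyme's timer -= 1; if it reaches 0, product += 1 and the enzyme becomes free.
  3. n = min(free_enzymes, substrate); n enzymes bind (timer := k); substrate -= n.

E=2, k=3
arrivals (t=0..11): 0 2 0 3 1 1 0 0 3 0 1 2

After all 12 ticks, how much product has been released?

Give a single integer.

Answer: 6

Derivation:
t=0: arr=0 -> substrate=0 bound=0 product=0
t=1: arr=2 -> substrate=0 bound=2 product=0
t=2: arr=0 -> substrate=0 bound=2 product=0
t=3: arr=3 -> substrate=3 bound=2 product=0
t=4: arr=1 -> substrate=2 bound=2 product=2
t=5: arr=1 -> substrate=3 bound=2 product=2
t=6: arr=0 -> substrate=3 bound=2 product=2
t=7: arr=0 -> substrate=1 bound=2 product=4
t=8: arr=3 -> substrate=4 bound=2 product=4
t=9: arr=0 -> substrate=4 bound=2 product=4
t=10: arr=1 -> substrate=3 bound=2 product=6
t=11: arr=2 -> substrate=5 bound=2 product=6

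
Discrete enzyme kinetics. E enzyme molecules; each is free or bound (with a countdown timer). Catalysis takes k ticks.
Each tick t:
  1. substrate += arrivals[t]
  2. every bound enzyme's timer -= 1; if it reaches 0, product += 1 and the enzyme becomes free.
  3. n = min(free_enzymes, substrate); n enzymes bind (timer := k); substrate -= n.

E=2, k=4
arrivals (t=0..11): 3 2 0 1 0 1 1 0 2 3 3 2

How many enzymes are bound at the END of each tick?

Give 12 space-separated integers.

t=0: arr=3 -> substrate=1 bound=2 product=0
t=1: arr=2 -> substrate=3 bound=2 product=0
t=2: arr=0 -> substrate=3 bound=2 product=0
t=3: arr=1 -> substrate=4 bound=2 product=0
t=4: arr=0 -> substrate=2 bound=2 product=2
t=5: arr=1 -> substrate=3 bound=2 product=2
t=6: arr=1 -> substrate=4 bound=2 product=2
t=7: arr=0 -> substrate=4 bound=2 product=2
t=8: arr=2 -> substrate=4 bound=2 product=4
t=9: arr=3 -> substrate=7 bound=2 product=4
t=10: arr=3 -> substrate=10 bound=2 product=4
t=11: arr=2 -> substrate=12 bound=2 product=4

Answer: 2 2 2 2 2 2 2 2 2 2 2 2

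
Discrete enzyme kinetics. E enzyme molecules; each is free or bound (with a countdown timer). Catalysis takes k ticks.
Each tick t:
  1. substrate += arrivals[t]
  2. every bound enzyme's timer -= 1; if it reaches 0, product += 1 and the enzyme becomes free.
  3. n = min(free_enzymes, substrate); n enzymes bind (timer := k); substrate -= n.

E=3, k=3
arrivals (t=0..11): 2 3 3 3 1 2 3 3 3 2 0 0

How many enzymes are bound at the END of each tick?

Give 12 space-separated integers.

t=0: arr=2 -> substrate=0 bound=2 product=0
t=1: arr=3 -> substrate=2 bound=3 product=0
t=2: arr=3 -> substrate=5 bound=3 product=0
t=3: arr=3 -> substrate=6 bound=3 product=2
t=4: arr=1 -> substrate=6 bound=3 product=3
t=5: arr=2 -> substrate=8 bound=3 product=3
t=6: arr=3 -> substrate=9 bound=3 product=5
t=7: arr=3 -> substrate=11 bound=3 product=6
t=8: arr=3 -> substrate=14 bound=3 product=6
t=9: arr=2 -> substrate=14 bound=3 product=8
t=10: arr=0 -> substrate=13 bound=3 product=9
t=11: arr=0 -> substrate=13 bound=3 product=9

Answer: 2 3 3 3 3 3 3 3 3 3 3 3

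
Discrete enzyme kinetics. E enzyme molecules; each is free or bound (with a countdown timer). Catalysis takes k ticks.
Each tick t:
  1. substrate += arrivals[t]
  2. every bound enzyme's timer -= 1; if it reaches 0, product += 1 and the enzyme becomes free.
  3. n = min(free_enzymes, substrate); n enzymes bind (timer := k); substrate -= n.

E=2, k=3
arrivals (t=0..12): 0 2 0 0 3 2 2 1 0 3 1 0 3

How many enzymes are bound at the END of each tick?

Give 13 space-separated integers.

t=0: arr=0 -> substrate=0 bound=0 product=0
t=1: arr=2 -> substrate=0 bound=2 product=0
t=2: arr=0 -> substrate=0 bound=2 product=0
t=3: arr=0 -> substrate=0 bound=2 product=0
t=4: arr=3 -> substrate=1 bound=2 product=2
t=5: arr=2 -> substrate=3 bound=2 product=2
t=6: arr=2 -> substrate=5 bound=2 product=2
t=7: arr=1 -> substrate=4 bound=2 product=4
t=8: arr=0 -> substrate=4 bound=2 product=4
t=9: arr=3 -> substrate=7 bound=2 product=4
t=10: arr=1 -> substrate=6 bound=2 product=6
t=11: arr=0 -> substrate=6 bound=2 product=6
t=12: arr=3 -> substrate=9 bound=2 product=6

Answer: 0 2 2 2 2 2 2 2 2 2 2 2 2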